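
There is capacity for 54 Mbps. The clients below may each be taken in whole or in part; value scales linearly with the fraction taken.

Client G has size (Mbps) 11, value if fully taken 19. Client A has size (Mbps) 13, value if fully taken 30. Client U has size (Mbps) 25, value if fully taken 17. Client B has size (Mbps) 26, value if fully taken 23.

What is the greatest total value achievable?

74.72

Best value per unit of size first: Client A 30/13≈2.31, Client G 19/11≈1.73, Client B 23/26≈0.885, Client U 17/25≈0.68.
All 13 Mbps of Client A fit (value 30) ; 41 remain.
All 11 Mbps of Client G fit (value 19) ; 30 remain.
Take all of Client B (26 Mbps, value 23) ; 4 Mbps left.
4 Mbps left: a 4/25 share of Client U gives 17×4/25 = 2.72.
Total value = 74.72.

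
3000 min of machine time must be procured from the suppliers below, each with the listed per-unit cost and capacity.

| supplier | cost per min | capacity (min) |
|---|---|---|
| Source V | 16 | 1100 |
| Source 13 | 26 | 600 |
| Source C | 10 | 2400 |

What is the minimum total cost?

Fill from the cheapest supplier first.
Take 2400 from Source C at 10 → need 600 more.
Source V at 16: take 600 of its 1100 → requirement met.
Source 13: unused.
Cost = 2400×10 + 600×16 = 33600.

33600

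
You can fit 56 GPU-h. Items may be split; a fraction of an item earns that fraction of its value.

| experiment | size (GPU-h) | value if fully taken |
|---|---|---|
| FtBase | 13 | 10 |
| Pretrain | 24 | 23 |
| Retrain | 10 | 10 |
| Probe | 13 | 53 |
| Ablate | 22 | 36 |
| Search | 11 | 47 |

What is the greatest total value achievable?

146

Best value per unit of size first: Search 47/11≈4.27, Probe 53/13≈4.08, Ablate 36/22≈1.64, Retrain 10/10≈1, Pretrain 23/24≈0.958, FtBase 10/13≈0.769.
Search: take in full, 11 GPU-h for value 47 ; 45 left.
Probe: take in full, 13 GPU-h for value 53 ; 32 left.
Take all of Ablate (22 GPU-h, value 36) ; 10 GPU-h left.
All 10 GPU-h of Retrain fit (value 10) ; 0 remain.
Total value = 146.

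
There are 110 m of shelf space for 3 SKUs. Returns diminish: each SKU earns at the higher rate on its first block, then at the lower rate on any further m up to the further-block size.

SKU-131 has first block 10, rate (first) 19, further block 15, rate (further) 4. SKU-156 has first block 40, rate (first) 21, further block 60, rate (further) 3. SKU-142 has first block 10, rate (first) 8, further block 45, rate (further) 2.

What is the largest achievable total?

1275

Rank every tier by rate: SKU-156/T1 21 > SKU-131/T1 19 > SKU-142/T1 8 > SKU-131/T2 4 > SKU-156/T2 3 > SKU-142/T2 2.
SKU-156/T1 (21): +40 → 70 left.
Fill SKU-131 T1 block (10 at 19) → 60 left.
SKU-142 T1 at 8: fill all 10 → 50 left.
SKU-131 T2 at 4: fill all 15 → 35 left.
SKU-156 T2 at 3: only 35 left, fill 35.
Total = 21×40 + 19×10 + 8×10 + 4×15 + 3×35 = 1275.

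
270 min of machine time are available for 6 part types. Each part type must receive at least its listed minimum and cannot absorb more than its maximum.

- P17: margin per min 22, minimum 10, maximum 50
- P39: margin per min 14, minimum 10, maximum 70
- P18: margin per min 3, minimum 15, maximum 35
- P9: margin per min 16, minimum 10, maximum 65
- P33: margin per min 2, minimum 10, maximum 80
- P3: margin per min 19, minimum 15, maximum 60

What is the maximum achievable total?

4325

Meeting every minimum uses 10+10+15+10+10+15 = 70 min, leaving 200.
Rank by margin per min: P17 22 > P3 19 > P9 16 > P39 14 > P18 3 > P33 2.
P17: +40 to 50 (cap) → 160 left.
Give P3 45 more to hit its cap of 60 → 115 left.
P9 takes 55 more to reach its cap of 65 → 60 left.
P39 takes 60 more to reach its cap of 70 → 0 left.
Total = 22×50 + 14×70 + 3×15 + 16×65 + 2×10 + 19×60 = 4325.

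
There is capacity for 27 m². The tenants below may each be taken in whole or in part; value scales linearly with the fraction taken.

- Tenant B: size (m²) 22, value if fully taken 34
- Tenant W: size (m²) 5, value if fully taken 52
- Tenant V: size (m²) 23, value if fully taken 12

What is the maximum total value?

Sort by value density: Tenant W 52/5≈10.4, Tenant B 34/22≈1.55, Tenant V 12/23≈0.522.
All 5 m² of Tenant W fit (value 52) — 22 remain.
All 22 m² of Tenant B fit (value 34) — 0 remain.
Total value = 86.

86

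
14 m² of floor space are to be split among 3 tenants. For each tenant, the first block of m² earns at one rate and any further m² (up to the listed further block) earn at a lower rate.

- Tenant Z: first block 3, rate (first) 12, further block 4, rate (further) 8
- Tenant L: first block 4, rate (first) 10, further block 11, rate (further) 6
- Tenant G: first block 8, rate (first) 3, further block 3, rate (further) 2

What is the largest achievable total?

Treat each block as its own option and order by rate: Tenant Z/tier1 12 > Tenant L/tier1 10 > Tenant Z/tier2 8 > Tenant L/tier2 6 > Tenant G/tier1 3 > Tenant G/tier2 2.
Tenant Z tier1 at 12: fill all 3 → 11 left.
Fill Tenant L tier1 block (4 at 10) → 7 left.
Fill Tenant Z tier2 block (4 at 8) → 3 left.
3 remain; put them into Tenant L tier2 at 6.
Total = 12×3 + 10×4 + 8×4 + 6×3 = 126.

126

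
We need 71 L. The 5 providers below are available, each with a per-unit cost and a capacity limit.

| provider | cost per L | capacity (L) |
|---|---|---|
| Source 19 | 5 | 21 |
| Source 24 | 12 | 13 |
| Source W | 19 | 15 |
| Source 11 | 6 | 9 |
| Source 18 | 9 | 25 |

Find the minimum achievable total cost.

Cheapest first:
Take 21 from Source 19 at 5 — need 50 more.
Source 11 (6): use full 9 — 41 L to go.
Source 18 at 9: take all 25 L — 16 still needed.
Source 24 at 12: take all 13 L — 3 still needed.
Source W (19): take the remaining 3 — done.
Cost = 21×5 + 9×6 + 25×9 + 13×12 + 3×19 = 597.

597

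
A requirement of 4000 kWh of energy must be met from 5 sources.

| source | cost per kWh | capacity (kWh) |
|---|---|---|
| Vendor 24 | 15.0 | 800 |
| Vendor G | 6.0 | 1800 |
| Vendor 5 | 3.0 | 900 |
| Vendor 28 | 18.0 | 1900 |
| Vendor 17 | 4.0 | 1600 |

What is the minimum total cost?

Fill from the cheapest source first.
Vendor 5 at 3.0: take all 900 kWh → 3100 still needed.
Take 1600 from Vendor 17 at 4.0 → need 1500 more.
Vendor G at 6.0: take 1500 of its 1800 → requirement met.
Vendor 24, Vendor 28: unused.
Cost = 900×3.0 + 1600×4.0 + 1500×6.0 = 18100.

18100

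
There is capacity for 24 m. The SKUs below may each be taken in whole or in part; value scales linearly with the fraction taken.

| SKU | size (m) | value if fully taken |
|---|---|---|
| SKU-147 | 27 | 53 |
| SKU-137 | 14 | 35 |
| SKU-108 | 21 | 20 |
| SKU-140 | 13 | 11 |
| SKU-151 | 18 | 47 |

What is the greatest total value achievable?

62

Rank by value-to-size ratio: SKU-151 47/18≈2.61, SKU-137 35/14≈2.5, SKU-147 53/27≈1.96, SKU-108 20/21≈0.952, SKU-140 11/13≈0.846.
Take all of SKU-151 (18 m, value 47) ; 6 m left.
6 m left: a 6/14 share of SKU-137 gives 35×6/14 = 15.
Total value = 62.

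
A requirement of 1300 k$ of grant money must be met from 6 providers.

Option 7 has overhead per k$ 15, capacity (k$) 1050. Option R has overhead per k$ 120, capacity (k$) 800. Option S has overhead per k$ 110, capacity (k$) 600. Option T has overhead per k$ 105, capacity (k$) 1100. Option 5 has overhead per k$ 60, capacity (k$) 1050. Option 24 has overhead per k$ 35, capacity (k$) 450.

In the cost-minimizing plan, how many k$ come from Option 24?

Cheapest first:
Option 7 (15): use full 1050 — 250 k$ to go.
Option 24 at 35: take 250 of its 450 — requirement met.
Option 5, Option T, Option S, Option R: unused.

250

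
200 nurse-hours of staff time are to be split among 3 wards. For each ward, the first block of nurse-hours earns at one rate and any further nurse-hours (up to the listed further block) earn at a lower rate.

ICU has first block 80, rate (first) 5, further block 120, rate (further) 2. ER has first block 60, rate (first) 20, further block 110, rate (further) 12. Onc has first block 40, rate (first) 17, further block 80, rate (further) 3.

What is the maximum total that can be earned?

Order all 6 blocks by rate: ER/tier1 20 > Onc/tier1 17 > ER/tier2 12 > ICU/tier1 5 > Onc/tier2 3 > ICU/tier2 2.
ER/tier1 (20): +60 — 140 left.
Onc/tier1 (17): +40 — 100 left.
ER/tier2: +100 of 110 at 12; pool empty.
Total = 20×60 + 17×40 + 12×100 = 3080.

3080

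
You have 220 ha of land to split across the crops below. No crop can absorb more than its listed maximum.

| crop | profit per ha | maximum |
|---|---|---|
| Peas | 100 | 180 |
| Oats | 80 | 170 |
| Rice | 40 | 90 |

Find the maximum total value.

21200

Order the crops by profit per ha: Peas 100 > Oats 80 > Rice 40.
Peas: +180 to 180 (cap) — 40 left.
Only 40 left; Oats takes them to reach 40.
Total = 100×180 + 80×40 = 21200.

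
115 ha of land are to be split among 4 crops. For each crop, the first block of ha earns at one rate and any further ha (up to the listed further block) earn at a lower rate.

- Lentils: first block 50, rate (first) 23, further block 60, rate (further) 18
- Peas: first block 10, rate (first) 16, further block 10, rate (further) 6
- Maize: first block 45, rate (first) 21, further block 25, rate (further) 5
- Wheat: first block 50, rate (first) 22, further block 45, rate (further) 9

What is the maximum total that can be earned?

Rank every tier by rate: Lentils/first 23 > Wheat/first 22 > Maize/first 21 > Lentils/second 18 > Peas/first 16 > Wheat/second 9 > Peas/second 6 > Maize/second 5.
Fill Lentils first block (50 at 23) — 65 left.
Fill Wheat first block (50 at 22) — 15 left.
Maize/first: +15 of 45 at 21; pool empty.
Total = 23×50 + 22×50 + 21×15 = 2565.

2565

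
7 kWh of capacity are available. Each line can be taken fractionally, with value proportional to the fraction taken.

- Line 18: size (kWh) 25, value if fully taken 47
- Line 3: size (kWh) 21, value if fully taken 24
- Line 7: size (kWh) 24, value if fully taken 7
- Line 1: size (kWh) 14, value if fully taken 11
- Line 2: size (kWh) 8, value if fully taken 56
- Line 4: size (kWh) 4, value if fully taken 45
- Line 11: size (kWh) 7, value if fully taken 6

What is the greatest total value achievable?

66

Rank by value-to-size ratio: Line 4 45/4≈11.2, Line 2 56/8≈7, Line 18 47/25≈1.88, Line 3 24/21≈1.14, Line 11 6/7≈0.857, Line 1 11/14≈0.786, Line 7 7/24≈0.292.
Take all of Line 4 (4 kWh, value 45) → 3 kWh left.
Only 3 kWh remain; take 3/8 of Line 2 for value 56×3/8 = 21.
Total value = 66.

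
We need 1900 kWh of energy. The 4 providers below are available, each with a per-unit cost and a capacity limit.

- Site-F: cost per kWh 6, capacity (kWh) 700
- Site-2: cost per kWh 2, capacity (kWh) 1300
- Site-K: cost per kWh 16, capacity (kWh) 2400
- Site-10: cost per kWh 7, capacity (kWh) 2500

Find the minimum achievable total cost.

Fill from the cheapest provider first.
Take 1300 from Site-2 at 2 ; need 600 more.
Site-F (6): take the remaining 600 ; done.
Site-10, Site-K: unused.
Cost = 1300×2 + 600×6 = 6200.

6200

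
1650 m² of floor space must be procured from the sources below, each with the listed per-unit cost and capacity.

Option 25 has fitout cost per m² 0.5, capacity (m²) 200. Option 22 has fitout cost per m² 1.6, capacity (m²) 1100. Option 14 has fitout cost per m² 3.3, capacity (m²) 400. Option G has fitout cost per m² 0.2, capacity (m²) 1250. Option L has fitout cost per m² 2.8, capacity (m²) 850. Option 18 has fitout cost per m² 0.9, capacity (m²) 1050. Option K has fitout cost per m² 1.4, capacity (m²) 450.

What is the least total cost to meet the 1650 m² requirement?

Cheapest first:
Take 1250 from Option G at 0.2 — need 400 more.
Option 25 at 0.5: take all 200 m² — 200 still needed.
Option 18 (0.9): take the remaining 200 — done.
Option K, Option 22, Option L, Option 14: unused.
Cost = 1250×0.2 + 200×0.5 + 200×0.9 = 530.

530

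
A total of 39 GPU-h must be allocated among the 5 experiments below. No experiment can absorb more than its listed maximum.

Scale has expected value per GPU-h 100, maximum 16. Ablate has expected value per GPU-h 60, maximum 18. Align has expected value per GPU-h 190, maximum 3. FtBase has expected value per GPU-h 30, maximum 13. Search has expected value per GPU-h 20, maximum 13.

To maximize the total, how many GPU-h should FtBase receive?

Highest expected value per GPU-h first: Align 190 > Scale 100 > Ablate 60 > FtBase 30 > Search 20.
Align takes 3 to reach its cap of 3 ; 36 left.
Give Scale 16 to hit its cap of 16 ; 20 left.
Ablate: +18 to 18 (cap) ; 2 left.
FtBase: +2 (room for 13) → 2. Pool exhausted.

2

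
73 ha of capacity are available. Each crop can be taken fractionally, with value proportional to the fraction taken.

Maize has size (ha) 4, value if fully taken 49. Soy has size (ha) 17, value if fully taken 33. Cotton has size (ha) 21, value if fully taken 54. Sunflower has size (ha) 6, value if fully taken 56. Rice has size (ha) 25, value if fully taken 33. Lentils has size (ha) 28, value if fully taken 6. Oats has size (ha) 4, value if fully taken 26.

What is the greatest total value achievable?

245.72

Rank by value-to-size ratio: Maize 49/4≈12.2, Sunflower 56/6≈9.33, Oats 26/4≈6.5, Cotton 54/21≈2.57, Soy 33/17≈1.94, Rice 33/25≈1.32, Lentils 6/28≈0.214.
Take all of Maize (4 ha, value 49) — 69 ha left.
Take all of Sunflower (6 ha, value 56) — 63 ha left.
Oats: take in full, 4 ha for value 26 — 59 left.
Take all of Cotton (21 ha, value 54) — 38 ha left.
All 17 ha of Soy fit (value 33) — 21 remain.
21 ha left: a 21/25 share of Rice gives 33×21/25 = 27.72.
Total value = 245.72.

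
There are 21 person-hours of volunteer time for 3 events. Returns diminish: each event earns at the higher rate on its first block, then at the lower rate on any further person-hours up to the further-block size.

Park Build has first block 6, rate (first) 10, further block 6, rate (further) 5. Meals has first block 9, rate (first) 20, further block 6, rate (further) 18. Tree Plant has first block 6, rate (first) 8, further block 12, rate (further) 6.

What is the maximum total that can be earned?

Order all 6 blocks by rate: Meals/tier1 20 > Meals/tier2 18 > Park Build/tier1 10 > Tree Plant/tier1 8 > Tree Plant/tier2 6 > Park Build/tier2 5.
Meals/tier1 (20): +9 — 12 left.
Meals/tier2 (18): +6 — 6 left.
Fill Park Build tier1 block (6 at 10) — 0 left.
Total = 20×9 + 18×6 + 10×6 = 348.

348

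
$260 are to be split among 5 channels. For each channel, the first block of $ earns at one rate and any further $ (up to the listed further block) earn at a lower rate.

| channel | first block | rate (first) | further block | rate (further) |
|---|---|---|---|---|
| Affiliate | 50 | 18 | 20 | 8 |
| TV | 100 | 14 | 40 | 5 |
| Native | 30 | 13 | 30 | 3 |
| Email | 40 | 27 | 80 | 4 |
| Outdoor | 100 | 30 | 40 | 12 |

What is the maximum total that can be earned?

Treat each block as its own option and order by rate: Outdoor/T1 30 > Email/T1 27 > Affiliate/T1 18 > TV/T1 14 > Native/T1 13 > Outdoor/T2 12 > Affiliate/T2 8 > TV/T2 5 > Email/T2 4 > Native/T2 3.
Fill Outdoor T1 block (100 at 30) ; 160 left.
Email/T1 (27): +40 ; 120 left.
Affiliate T1 at 18: fill all 50 ; 70 left.
TV/T1: +70 of 100 at 14; pool empty.
Total = 30×100 + 27×40 + 18×50 + 14×70 = 5960.

5960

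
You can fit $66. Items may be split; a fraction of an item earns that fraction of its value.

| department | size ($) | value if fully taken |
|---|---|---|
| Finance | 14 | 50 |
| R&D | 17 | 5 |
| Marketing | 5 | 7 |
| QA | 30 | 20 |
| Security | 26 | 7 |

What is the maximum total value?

82

Sort by value density: Finance 50/14≈3.57, Marketing 7/5≈1.4, QA 20/30≈0.667, R&D 5/17≈0.294, Security 7/26≈0.269.
Finance: take in full, 14 $ for value 50 → 52 left.
All 5 $ of Marketing fit (value 7) → 47 remain.
All 30 $ of QA fit (value 20) → 17 remain.
R&D: take in full, 17 $ for value 5 → 0 left.
Total value = 82.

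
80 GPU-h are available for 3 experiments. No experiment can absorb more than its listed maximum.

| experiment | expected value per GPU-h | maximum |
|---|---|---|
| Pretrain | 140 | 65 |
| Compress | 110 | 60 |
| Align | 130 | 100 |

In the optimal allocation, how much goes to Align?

Order the experiments by expected value per GPU-h: Pretrain 140 > Align 130 > Compress 110.
Pretrain takes 65 to reach its cap of 65 → 15 left.
Align has room for 100 but only 15 remain, so it gets 15.

15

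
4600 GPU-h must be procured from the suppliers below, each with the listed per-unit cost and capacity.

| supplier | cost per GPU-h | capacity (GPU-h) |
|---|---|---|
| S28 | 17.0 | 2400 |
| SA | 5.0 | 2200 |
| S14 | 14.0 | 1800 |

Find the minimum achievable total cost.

46400

Use suppliers in increasing cost order.
Take 2200 from SA at 5.0 ; need 2400 more.
Take 1800 from S14 at 14.0 ; need 600 more.
S28 (17.0): take the remaining 600 ; done.
Cost = 2200×5.0 + 1800×14.0 + 600×17.0 = 46400.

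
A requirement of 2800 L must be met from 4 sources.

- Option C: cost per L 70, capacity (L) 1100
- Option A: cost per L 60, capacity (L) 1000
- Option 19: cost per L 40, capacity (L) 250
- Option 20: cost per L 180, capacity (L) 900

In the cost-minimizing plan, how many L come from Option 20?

Fill from the cheapest source first.
Take 250 from Option 19 at 40 — need 2550 more.
Option A (60): use full 1000 — 1550 L to go.
Take 1100 from Option C at 70 — need 450 more.
Option 20 (180): take the remaining 450 — done.

450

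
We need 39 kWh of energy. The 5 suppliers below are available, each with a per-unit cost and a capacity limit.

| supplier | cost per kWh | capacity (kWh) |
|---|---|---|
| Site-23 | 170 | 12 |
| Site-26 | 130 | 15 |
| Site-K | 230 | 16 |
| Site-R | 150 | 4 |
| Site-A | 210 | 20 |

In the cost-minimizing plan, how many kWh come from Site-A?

Use suppliers in increasing cost order.
Site-26 at 130: take all 15 kWh ; 24 still needed.
Site-R at 150: take all 4 kWh ; 20 still needed.
Take 12 from Site-23 at 170 ; need 8 more.
Site-A at 210: take 8 of its 20 ; requirement met.
Site-K: unused.

8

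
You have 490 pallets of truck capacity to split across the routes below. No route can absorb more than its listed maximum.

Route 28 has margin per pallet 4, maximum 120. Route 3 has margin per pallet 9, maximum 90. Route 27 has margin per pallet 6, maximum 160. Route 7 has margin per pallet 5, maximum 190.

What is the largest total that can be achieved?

Highest margin per pallet first: Route 3 9 > Route 27 6 > Route 7 5 > Route 28 4.
Give Route 3 90 to hit its cap of 90 ; 400 left.
Route 27 takes 160 to reach its cap of 160 ; 240 left.
Route 7 takes 190 to reach its cap of 190 ; 50 left.
Route 28 has room for 120 but only 50 remain, so it gets 50.
Total = 4×50 + 9×90 + 6×160 + 5×190 = 2920.

2920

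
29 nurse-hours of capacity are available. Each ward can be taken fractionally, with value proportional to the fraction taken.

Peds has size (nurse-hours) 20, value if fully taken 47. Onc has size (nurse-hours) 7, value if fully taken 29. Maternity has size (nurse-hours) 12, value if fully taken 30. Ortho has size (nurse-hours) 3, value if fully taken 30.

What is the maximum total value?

Best value per unit of size first: Ortho 30/3≈10, Onc 29/7≈4.14, Maternity 30/12≈2.5, Peds 47/20≈2.35.
All 3 nurse-hours of Ortho fit (value 30) — 26 remain.
All 7 nurse-hours of Onc fit (value 29) — 19 remain.
All 12 nurse-hours of Maternity fit (value 30) — 7 remain.
Fill the last 7 nurse-hours with part of Peds: 7/20 of it earns 16.45.
Total value = 105.45.

105.45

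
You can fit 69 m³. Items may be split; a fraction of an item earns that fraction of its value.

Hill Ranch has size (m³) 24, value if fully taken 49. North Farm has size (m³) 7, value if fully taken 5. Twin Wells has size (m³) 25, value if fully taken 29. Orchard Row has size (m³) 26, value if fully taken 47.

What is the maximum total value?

118.04

Rank by value-to-size ratio: Hill Ranch 49/24≈2.04, Orchard Row 47/26≈1.81, Twin Wells 29/25≈1.16, North Farm 5/7≈0.714.
Hill Ranch: take in full, 24 m³ for value 49 → 45 left.
Orchard Row: take in full, 26 m³ for value 47 → 19 left.
19 m³ left: a 19/25 share of Twin Wells gives 29×19/25 = 22.04.
Total value = 118.04.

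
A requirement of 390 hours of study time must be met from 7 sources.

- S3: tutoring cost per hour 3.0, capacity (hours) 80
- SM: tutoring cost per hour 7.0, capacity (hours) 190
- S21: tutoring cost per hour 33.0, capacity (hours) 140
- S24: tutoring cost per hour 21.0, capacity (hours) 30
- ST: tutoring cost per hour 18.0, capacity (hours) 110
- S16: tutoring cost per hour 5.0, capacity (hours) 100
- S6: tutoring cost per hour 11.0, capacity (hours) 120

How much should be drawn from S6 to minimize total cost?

20

Use sources in increasing cost order.
S3 (3.0): use full 80 ; 310 hours to go.
S16 (5.0): use full 100 ; 210 hours to go.
SM at 7.0: take all 190 hours ; 20 still needed.
S6 (11.0): take the remaining 20 ; done.
ST, S24, S21: unused.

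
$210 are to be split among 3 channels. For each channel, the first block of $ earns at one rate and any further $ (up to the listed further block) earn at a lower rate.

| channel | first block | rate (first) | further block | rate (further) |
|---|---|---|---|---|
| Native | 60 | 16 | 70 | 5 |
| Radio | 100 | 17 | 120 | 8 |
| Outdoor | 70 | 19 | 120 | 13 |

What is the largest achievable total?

3670

Treat each block as its own option and order by rate: Outdoor/first 19 > Radio/first 17 > Native/first 16 > Outdoor/second 13 > Radio/second 8 > Native/second 5.
Outdoor/first (19): +70 — 140 left.
Radio/first (17): +100 — 40 left.
Native/first: +40 of 60 at 16; pool empty.
Total = 19×70 + 17×100 + 16×40 = 3670.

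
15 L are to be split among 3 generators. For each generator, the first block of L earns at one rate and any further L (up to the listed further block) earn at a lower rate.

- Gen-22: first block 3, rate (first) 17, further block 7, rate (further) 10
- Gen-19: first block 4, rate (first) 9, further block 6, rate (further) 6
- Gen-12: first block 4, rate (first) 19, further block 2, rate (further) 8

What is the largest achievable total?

Rank every tier by rate: Gen-12/T1 19 > Gen-22/T1 17 > Gen-22/T2 10 > Gen-19/T1 9 > Gen-12/T2 8 > Gen-19/T2 6.
Fill Gen-12 T1 block (4 at 19) ; 11 left.
Gen-22/T1 (17): +3 ; 8 left.
Gen-22 T2 at 10: fill all 7 ; 1 left.
1 remain; put them into Gen-19 T1 at 9.
Total = 19×4 + 17×3 + 10×7 + 9×1 = 206.

206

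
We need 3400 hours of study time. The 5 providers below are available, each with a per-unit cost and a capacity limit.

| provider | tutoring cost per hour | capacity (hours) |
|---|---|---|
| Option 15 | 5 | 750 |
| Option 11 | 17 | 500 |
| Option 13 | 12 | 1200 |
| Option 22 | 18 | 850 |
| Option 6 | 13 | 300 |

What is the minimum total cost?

Cheapest first:
Option 15 at 5: take all 750 hours → 2650 still needed.
Take 1200 from Option 13 at 12 → need 1450 more.
Option 6 at 13: take all 300 hours → 1150 still needed.
Option 11 (17): use full 500 → 650 hours to go.
Option 22 at 18: take 650 of its 850 → requirement met.
Cost = 750×5 + 1200×12 + 300×13 + 500×17 + 650×18 = 42250.

42250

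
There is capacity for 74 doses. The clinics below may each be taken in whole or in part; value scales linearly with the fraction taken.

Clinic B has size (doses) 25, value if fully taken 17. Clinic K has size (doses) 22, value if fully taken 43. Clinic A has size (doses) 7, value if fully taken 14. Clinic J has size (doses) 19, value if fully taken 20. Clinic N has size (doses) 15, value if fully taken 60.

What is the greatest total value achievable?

Rank by value-to-size ratio: Clinic N 60/15≈4, Clinic A 14/7≈2, Clinic K 43/22≈1.95, Clinic J 20/19≈1.05, Clinic B 17/25≈0.68.
Take all of Clinic N (15 doses, value 60) ; 59 doses left.
Clinic A: take in full, 7 doses for value 14 ; 52 left.
All 22 doses of Clinic K fit (value 43) ; 30 remain.
Clinic J: take in full, 19 doses for value 20 ; 11 left.
11 doses left: a 11/25 share of Clinic B gives 17×11/25 = 7.48.
Total value = 144.48.

144.48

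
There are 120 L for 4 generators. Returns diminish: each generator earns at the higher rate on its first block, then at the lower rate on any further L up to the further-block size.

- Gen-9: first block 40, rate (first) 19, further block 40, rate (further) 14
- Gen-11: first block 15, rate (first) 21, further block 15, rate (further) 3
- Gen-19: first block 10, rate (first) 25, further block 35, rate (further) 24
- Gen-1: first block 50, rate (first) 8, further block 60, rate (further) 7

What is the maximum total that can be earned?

2445

Rank every tier by rate: Gen-19/T1 25 > Gen-19/T2 24 > Gen-11/T1 21 > Gen-9/T1 19 > Gen-9/T2 14 > Gen-1/T1 8 > Gen-1/T2 7 > Gen-11/T2 3.
Fill Gen-19 T1 block (10 at 25) ; 110 left.
Gen-19 T2 at 24: fill all 35 ; 75 left.
Gen-11 T1 at 21: fill all 15 ; 60 left.
Gen-9/T1 (19): +40 ; 20 left.
Gen-9/T2: +20 of 40 at 14; pool empty.
Total = 25×10 + 24×35 + 21×15 + 19×40 + 14×20 = 2445.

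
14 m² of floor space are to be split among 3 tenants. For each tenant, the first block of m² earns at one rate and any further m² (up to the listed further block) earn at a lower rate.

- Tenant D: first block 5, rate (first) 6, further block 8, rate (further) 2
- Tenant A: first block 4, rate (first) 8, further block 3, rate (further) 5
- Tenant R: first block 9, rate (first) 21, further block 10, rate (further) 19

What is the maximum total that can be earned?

Order all 6 blocks by rate: Tenant R/T1 21 > Tenant R/T2 19 > Tenant A/T1 8 > Tenant D/T1 6 > Tenant A/T2 5 > Tenant D/T2 2.
Tenant R/T1 (21): +9 → 5 left.
5 remain; put them into Tenant R T2 at 19.
Total = 21×9 + 19×5 = 284.

284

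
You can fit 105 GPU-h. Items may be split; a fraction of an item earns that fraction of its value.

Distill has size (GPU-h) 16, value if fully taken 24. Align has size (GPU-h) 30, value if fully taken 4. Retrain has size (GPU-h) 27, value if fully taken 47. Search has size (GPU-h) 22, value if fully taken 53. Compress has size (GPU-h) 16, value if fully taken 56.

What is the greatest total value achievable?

Sort by value density: Compress 56/16≈3.5, Search 53/22≈2.41, Retrain 47/27≈1.74, Distill 24/16≈1.5, Align 4/30≈0.133.
Compress: take in full, 16 GPU-h for value 56 ; 89 left.
Take all of Search (22 GPU-h, value 53) ; 67 GPU-h left.
Retrain: take in full, 27 GPU-h for value 47 ; 40 left.
Distill: take in full, 16 GPU-h for value 24 ; 24 left.
Fill the last 24 GPU-h with part of Align: 24/30 of it earns 3.2.
Total value = 183.2.

183.2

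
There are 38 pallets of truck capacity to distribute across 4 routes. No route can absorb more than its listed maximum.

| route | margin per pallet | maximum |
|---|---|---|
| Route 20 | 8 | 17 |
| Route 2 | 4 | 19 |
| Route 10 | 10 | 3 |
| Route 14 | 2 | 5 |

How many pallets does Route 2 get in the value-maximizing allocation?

18

Highest margin per pallet first: Route 10 10 > Route 20 8 > Route 2 4 > Route 14 2.
Route 10 takes 3 to reach its cap of 3 ; 35 left.
Give Route 20 17 to hit its cap of 17 ; 18 left.
Route 2 has room for 19 but only 18 remain, so it gets 18.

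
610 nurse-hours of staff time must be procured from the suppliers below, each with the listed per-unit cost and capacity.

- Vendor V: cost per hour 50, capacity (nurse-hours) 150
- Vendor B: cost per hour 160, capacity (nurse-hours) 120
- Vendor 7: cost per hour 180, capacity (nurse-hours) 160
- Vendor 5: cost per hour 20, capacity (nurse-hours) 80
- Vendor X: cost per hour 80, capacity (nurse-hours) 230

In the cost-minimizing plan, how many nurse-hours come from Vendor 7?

30

Cheapest first:
Take 80 from Vendor 5 at 20 — need 530 more.
Take 150 from Vendor V at 50 — need 380 more.
Vendor X (80): use full 230 — 150 nurse-hours to go.
Vendor B (160): use full 120 — 30 nurse-hours to go.
Take 30 from Vendor 7 at 180 to finish.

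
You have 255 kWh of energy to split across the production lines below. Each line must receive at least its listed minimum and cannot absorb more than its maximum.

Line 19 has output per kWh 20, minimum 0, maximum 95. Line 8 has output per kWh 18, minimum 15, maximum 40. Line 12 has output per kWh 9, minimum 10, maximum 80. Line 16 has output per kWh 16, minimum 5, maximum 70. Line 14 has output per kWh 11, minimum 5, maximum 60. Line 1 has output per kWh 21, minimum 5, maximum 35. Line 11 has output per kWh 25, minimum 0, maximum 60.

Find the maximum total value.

5160

Meeting every minimum uses 0+15+10+5+5+5+0 = 40 kWh, leaving 215.
Rank by output per kWh: Line 11 25 > Line 1 21 > Line 19 20 > Line 8 18 > Line 16 16 > Line 14 11 > Line 12 9.
Line 11: +60 to 60 (cap) → 155 left.
Give Line 1 30 more to hit its cap of 35 → 125 left.
Line 19: +95 to 95 (cap) → 30 left.
Give Line 8 25 more to hit its cap of 40 → 5 left.
Line 16 has room for 65 more but only 5 remain, so it gets 10.
Total = 20×95 + 18×40 + 9×10 + 16×10 + 11×5 + 21×35 + 25×60 = 5160.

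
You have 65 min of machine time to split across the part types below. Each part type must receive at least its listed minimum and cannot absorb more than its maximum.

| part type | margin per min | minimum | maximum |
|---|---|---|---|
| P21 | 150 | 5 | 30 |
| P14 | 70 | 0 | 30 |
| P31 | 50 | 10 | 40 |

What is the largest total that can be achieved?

6750

Meeting every minimum uses 5+0+10 = 15 min, leaving 50.
Order the part types by margin per min: P21 150 > P14 70 > P31 50.
Give P21 25 more to hit its cap of 30 → 25 left.
P14 has room for 30 more but only 25 remain, so it gets 25.
Total = 150×30 + 70×25 + 50×10 = 6750.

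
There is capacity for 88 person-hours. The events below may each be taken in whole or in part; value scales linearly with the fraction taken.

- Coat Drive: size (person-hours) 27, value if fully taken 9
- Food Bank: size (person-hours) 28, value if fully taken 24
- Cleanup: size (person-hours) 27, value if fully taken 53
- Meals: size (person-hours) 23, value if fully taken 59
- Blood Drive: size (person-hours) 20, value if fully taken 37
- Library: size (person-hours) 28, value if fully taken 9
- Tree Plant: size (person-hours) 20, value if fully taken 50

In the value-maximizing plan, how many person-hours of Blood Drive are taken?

18

Best value per unit of size first: Meals 59/23≈2.57, Tree Plant 50/20≈2.5, Cleanup 53/27≈1.96, Blood Drive 37/20≈1.85, Food Bank 24/28≈0.857, Coat Drive 9/27≈0.333, Library 9/28≈0.321.
Meals: take in full, 23 person-hours for value 59 → 65 left.
All 20 person-hours of Tree Plant fit (value 50) → 45 remain.
Cleanup: take in full, 27 person-hours for value 53 → 18 left.
18 person-hours left: a 18/20 share of Blood Drive gives 37×18/20 = 33.3.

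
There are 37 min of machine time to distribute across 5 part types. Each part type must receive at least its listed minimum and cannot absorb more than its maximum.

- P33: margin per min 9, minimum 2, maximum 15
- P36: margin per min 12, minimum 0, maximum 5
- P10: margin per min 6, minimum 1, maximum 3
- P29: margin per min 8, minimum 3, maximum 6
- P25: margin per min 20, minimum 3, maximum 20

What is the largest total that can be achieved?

562

Meeting every minimum uses 2+0+1+3+3 = 9 min, leaving 28.
Rank by margin per min: P25 20 > P36 12 > P33 9 > P29 8 > P10 6.
Give P25 17 more to hit its cap of 20 — 11 left.
P36 takes 5 more to reach its cap of 5 — 6 left.
Only 6 left; P33 takes them to reach 8.
Total = 9×8 + 12×5 + 6×1 + 8×3 + 20×20 = 562.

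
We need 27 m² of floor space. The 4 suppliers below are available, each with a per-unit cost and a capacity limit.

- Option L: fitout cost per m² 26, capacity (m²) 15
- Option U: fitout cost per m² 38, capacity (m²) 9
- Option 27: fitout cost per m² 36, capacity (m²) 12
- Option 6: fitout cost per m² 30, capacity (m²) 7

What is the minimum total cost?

780

Fill from the cheapest supplier first.
Take 15 from Option L at 26 ; need 12 more.
Option 6 (30): use full 7 ; 5 m² to go.
Take 5 from Option 27 at 36 to finish.
Option U: unused.
Cost = 15×26 + 7×30 + 5×36 = 780.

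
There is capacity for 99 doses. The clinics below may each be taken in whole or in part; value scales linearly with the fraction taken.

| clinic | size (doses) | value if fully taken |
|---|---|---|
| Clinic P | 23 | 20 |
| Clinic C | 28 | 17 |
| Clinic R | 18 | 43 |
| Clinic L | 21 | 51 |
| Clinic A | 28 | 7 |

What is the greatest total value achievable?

Rank by value-to-size ratio: Clinic L 51/21≈2.43, Clinic R 43/18≈2.39, Clinic P 20/23≈0.87, Clinic C 17/28≈0.607, Clinic A 7/28≈0.25.
All 21 doses of Clinic L fit (value 51) ; 78 remain.
Clinic R: take in full, 18 doses for value 43 ; 60 left.
Clinic P: take in full, 23 doses for value 20 ; 37 left.
Take all of Clinic C (28 doses, value 17) ; 9 doses left.
Fill the last 9 doses with part of Clinic A: 9/28 of it earns 2.25.
Total value = 133.25.

133.25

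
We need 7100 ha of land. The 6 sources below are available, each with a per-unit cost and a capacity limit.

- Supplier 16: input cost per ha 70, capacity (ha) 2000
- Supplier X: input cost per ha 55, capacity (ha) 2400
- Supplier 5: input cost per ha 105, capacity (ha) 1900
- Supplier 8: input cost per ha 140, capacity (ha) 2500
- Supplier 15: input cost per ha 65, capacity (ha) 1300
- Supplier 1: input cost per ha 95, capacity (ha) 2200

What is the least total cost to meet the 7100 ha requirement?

Fill from the cheapest source first.
Supplier X at 55: take all 2400 ha ; 4700 still needed.
Take 1300 from Supplier 15 at 65 ; need 3400 more.
Supplier 16 (70): use full 2000 ; 1400 ha to go.
Take 1400 from Supplier 1 at 95 to finish.
Supplier 5, Supplier 8: unused.
Cost = 2400×55 + 1300×65 + 2000×70 + 1400×95 = 489500.

489500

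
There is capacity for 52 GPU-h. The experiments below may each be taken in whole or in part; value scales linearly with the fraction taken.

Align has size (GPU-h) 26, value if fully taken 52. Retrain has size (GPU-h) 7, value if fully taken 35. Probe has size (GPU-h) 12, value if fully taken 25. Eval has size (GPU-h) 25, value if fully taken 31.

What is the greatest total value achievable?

120.68

Best value per unit of size first: Retrain 35/7≈5, Probe 25/12≈2.08, Align 52/26≈2, Eval 31/25≈1.24.
All 7 GPU-h of Retrain fit (value 35) ; 45 remain.
All 12 GPU-h of Probe fit (value 25) ; 33 remain.
Align: take in full, 26 GPU-h for value 52 ; 7 left.
Only 7 GPU-h remain; take 7/25 of Eval for value 31×7/25 = 8.68.
Total value = 120.68.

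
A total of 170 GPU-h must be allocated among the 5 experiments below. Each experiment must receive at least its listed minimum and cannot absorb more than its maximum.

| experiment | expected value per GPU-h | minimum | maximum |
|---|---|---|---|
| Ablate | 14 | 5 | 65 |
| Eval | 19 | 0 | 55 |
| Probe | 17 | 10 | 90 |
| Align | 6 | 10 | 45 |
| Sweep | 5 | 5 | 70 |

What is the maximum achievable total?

2800

Meeting every minimum uses 5+0+10+10+5 = 30 GPU-h, leaving 140.
Rank by expected value per GPU-h: Eval 19 > Probe 17 > Ablate 14 > Align 6 > Sweep 5.
Eval takes 55 more to reach its cap of 55 ; 85 left.
Probe: +80 to 90 (cap) ; 5 left.
Only 5 left; Ablate takes them to reach 10.
Total = 14×10 + 19×55 + 17×90 + 6×10 + 5×5 = 2800.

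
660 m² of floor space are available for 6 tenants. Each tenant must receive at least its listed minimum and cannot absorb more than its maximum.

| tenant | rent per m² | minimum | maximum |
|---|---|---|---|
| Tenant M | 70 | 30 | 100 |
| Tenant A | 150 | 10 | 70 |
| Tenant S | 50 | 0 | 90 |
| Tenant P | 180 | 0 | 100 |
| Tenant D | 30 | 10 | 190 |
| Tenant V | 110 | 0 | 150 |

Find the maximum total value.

Meeting every minimum uses 30+10+0+0+10+0 = 50 m², leaving 610.
Highest rent per m² first: Tenant P 180 > Tenant A 150 > Tenant V 110 > Tenant M 70 > Tenant S 50 > Tenant D 30.
Give Tenant P 100 more to hit its cap of 100 → 510 left.
Tenant A: +60 to 70 (cap) → 450 left.
Give Tenant V 150 more to hit its cap of 150 → 300 left.
Tenant M takes 70 more to reach its cap of 100 → 230 left.
Tenant S: +90 to 90 (cap) → 140 left.
Only 140 left; Tenant D takes them to reach 150.
Total = 70×100 + 150×70 + 50×90 + 180×100 + 30×150 + 110×150 = 61000.

61000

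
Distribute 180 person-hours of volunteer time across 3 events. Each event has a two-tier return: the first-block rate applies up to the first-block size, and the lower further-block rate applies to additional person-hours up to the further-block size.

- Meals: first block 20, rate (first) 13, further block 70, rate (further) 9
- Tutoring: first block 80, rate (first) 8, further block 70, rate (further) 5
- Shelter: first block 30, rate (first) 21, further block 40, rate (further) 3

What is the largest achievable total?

Treat each block as its own option and order by rate: Shelter/T1 21 > Meals/T1 13 > Meals/T2 9 > Tutoring/T1 8 > Tutoring/T2 5 > Shelter/T2 3.
Shelter/T1 (21): +30 ; 150 left.
Fill Meals T1 block (20 at 13) ; 130 left.
Meals/T2 (9): +70 ; 60 left.
Tutoring T1 at 8: only 60 left, fill 60.
Total = 21×30 + 13×20 + 9×70 + 8×60 = 2000.

2000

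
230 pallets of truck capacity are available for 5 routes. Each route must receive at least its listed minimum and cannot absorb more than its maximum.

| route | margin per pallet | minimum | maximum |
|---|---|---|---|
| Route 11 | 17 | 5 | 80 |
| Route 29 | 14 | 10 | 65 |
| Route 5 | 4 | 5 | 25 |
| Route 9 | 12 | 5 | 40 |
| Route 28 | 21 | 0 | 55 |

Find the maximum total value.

3745

Meeting every minimum uses 5+10+5+5+0 = 25 pallets, leaving 205.
Rank by margin per pallet: Route 28 21 > Route 11 17 > Route 29 14 > Route 9 12 > Route 5 4.
Route 28: +55 to 55 (cap) ; 150 left.
Give Route 11 75 more to hit its cap of 80 ; 75 left.
Route 29 takes 55 more to reach its cap of 65 ; 20 left.
Route 9: +20 (room for 35) → 25. Pool exhausted.
Total = 17×80 + 14×65 + 4×5 + 12×25 + 21×55 = 3745.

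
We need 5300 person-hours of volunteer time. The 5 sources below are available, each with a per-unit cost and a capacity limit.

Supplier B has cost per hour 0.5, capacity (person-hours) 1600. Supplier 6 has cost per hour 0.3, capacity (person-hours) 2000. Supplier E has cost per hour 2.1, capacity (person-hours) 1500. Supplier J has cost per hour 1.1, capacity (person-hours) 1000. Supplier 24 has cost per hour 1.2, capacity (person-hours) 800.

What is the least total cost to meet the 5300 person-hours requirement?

Fill from the cheapest source first.
Supplier 6 (0.3): use full 2000 → 3300 person-hours to go.
Take 1600 from Supplier B at 0.5 → need 1700 more.
Supplier J at 1.1: take all 1000 person-hours → 700 still needed.
Supplier 24 (1.2): take the remaining 700 → done.
Supplier E: unused.
Cost = 2000×0.3 + 1600×0.5 + 1000×1.1 + 700×1.2 = 3340.

3340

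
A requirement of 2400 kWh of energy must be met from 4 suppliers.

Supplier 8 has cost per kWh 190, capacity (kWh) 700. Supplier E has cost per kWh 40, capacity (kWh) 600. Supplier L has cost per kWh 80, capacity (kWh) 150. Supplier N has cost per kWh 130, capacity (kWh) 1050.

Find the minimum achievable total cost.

Use suppliers in increasing cost order.
Supplier E (40): use full 600 ; 1800 kWh to go.
Supplier L at 80: take all 150 kWh ; 1650 still needed.
Supplier N at 130: take all 1050 kWh ; 600 still needed.
Supplier 8 at 190: take 600 of its 700 ; requirement met.
Cost = 600×40 + 150×80 + 1050×130 + 600×190 = 286500.

286500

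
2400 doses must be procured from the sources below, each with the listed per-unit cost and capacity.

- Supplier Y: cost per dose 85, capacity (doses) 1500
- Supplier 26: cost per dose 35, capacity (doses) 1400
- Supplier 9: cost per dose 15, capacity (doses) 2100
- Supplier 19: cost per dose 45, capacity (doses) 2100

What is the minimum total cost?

42000

Cheapest first:
Supplier 9 at 15: take all 2100 doses — 300 still needed.
Supplier 26 at 35: take 300 of its 1400 — requirement met.
Supplier 19, Supplier Y: unused.
Cost = 2100×15 + 300×35 = 42000.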